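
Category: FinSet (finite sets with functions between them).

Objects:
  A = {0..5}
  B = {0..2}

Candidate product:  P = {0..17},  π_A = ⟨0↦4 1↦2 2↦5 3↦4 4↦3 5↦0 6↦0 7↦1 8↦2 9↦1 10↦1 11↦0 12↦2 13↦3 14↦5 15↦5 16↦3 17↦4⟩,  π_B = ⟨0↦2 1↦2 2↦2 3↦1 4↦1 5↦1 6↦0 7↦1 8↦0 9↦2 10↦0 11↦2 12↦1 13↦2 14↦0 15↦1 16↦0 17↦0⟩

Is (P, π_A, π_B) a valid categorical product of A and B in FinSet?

|A|·|B| = 6·3 = 18;  |P| = 18
Check the pairing map k ↦ (π_A(k), π_B(k)):
  0 ↦ (4,2)
  1 ↦ (2,2)
  2 ↦ (5,2)
  3 ↦ (4,1)
  4 ↦ (3,1)
  5 ↦ (0,1)
  6 ↦ (0,0)
  7 ↦ (1,1)
  8 ↦ (2,0)
  9 ↦ (1,2)
  10 ↦ (1,0)
  11 ↦ (0,2)
  12 ↦ (2,1)
  13 ↦ (3,2)
  14 ↦ (5,0)
  15 ↦ (5,1)
  16 ↦ (3,0)
  17 ↦ (4,0)
distinct pairs in image: 18 / 18 needed
  → bijection onto A×B; projections well-typed.

Answer: VALID PRODUCT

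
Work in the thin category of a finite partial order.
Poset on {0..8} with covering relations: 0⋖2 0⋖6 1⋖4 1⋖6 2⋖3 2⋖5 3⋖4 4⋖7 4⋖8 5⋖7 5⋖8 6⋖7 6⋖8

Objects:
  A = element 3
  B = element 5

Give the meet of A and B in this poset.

{x : x≤A ∧ x≤B} = {0,2}  (A=3, B=5)
  0 ≤ 2
  2 ≤ 2
glb = 2

Answer: A∧B = 2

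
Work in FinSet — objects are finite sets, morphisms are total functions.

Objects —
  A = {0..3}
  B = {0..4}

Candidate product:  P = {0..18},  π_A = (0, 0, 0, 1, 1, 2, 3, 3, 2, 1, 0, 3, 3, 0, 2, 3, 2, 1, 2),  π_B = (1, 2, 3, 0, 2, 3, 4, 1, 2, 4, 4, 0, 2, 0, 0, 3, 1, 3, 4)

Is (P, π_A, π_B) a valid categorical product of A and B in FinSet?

|A|·|B| = 4·5 = 20;  |P| = 19
  → cardinalities differ; no bijection possible.

Answer: NOT A VALID PRODUCT — |P|=19 ≠ |A|·|B|=20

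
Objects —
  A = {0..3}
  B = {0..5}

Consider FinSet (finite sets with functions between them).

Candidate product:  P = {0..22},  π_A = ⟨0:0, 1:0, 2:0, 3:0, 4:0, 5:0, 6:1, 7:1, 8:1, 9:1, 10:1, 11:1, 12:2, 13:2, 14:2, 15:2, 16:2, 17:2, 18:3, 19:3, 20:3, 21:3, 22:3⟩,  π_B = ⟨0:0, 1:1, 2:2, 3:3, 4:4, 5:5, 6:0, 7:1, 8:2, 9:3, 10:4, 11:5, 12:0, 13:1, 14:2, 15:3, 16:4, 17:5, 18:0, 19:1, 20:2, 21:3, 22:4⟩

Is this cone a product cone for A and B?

Answer: NOT A VALID PRODUCT — |P|=23 ≠ |A|·|B|=24

Derivation:
|A|·|B| = 4·6 = 24;  |P| = 23
  → cardinalities differ; no bijection possible.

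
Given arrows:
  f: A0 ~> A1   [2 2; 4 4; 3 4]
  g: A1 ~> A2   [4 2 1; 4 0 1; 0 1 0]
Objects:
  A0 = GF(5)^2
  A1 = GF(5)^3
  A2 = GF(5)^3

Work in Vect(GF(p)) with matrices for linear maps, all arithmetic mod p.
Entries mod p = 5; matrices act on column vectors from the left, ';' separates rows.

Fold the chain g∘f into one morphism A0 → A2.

Answer: [4 0; 1 2; 4 4]

Work:
  e0=[1,0] f~>[2,4,3] g~>[4,1,4]
  e1=[0,1] f~>[2,4,4] g~>[0,2,4]
result: [4 0; 1 2; 4 4]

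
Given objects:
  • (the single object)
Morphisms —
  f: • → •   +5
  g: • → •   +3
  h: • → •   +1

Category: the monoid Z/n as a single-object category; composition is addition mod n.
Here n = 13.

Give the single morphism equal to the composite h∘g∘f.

  0 +5≡5 +3≡8 +1≡9  (mod 13)
result: +9

Answer: +9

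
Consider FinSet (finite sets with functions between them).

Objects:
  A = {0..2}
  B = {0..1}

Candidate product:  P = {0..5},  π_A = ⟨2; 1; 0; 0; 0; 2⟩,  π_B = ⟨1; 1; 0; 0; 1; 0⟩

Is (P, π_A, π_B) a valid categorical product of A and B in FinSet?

|A|·|B| = 3·2 = 6;  |P| = 6
Check the pairing map k ↦ (π_A(k), π_B(k)):
  0 ↦ (2,1)
  1 ↦ (1,1)
  2 ↦ (0,0)
  3 ↦ (0,0)  ✗ repeats pair of k=2
  4 ↦ (0,1)
  5 ↦ (2,0)
distinct pairs in image: 5 / 6 needed
  → (0,0) hit at k=2 and k=3

Answer: NOT A VALID PRODUCT — duplicate pair at indices 3,2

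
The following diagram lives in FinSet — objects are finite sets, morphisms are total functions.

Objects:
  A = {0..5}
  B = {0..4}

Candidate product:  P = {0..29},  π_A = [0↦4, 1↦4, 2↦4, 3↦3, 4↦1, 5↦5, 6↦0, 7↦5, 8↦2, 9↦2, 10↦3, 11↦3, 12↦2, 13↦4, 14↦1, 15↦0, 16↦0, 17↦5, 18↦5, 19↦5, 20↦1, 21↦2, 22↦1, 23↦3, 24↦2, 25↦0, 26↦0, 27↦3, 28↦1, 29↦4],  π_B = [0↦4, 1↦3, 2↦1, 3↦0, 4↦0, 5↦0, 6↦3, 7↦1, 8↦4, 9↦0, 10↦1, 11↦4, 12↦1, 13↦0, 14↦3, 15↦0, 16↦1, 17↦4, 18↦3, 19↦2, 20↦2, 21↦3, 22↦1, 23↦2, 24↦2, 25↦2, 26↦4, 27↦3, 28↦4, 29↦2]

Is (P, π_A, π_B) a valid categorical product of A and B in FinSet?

Answer: VALID PRODUCT

Derivation:
|A|·|B| = 6·5 = 30;  |P| = 30
Check the pairing map k ↦ (π_A(k), π_B(k)):
  0 ↦ (4,4)
  1 ↦ (4,3)
  2 ↦ (4,1)
  3 ↦ (3,0)
  4 ↦ (1,0)
  5 ↦ (5,0)
  6 ↦ (0,3)
  7 ↦ (5,1)
  8 ↦ (2,4)
  9 ↦ (2,0)
  10 ↦ (3,1)
  11 ↦ (3,4)
  12 ↦ (2,1)
  13 ↦ (4,0)
  14 ↦ (1,3)
  15 ↦ (0,0)
  16 ↦ (0,1)
  17 ↦ (5,4)
  18 ↦ (5,3)
  19 ↦ (5,2)
  20 ↦ (1,2)
  21 ↦ (2,3)
  22 ↦ (1,1)
  23 ↦ (3,2)
  24 ↦ (2,2)
  25 ↦ (0,2)
  26 ↦ (0,4)
  27 ↦ (3,3)
  28 ↦ (1,4)
  29 ↦ (4,2)
distinct pairs in image: 30 / 30 needed
  → bijection onto A×B; projections well-typed.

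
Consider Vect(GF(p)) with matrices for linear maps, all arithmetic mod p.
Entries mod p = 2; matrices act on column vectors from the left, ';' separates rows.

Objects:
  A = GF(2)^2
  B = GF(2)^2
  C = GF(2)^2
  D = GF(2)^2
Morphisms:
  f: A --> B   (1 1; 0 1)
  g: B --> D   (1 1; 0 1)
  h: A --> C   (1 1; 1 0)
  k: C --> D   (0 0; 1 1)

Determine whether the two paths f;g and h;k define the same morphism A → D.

Answer: DOES NOT COMMUTE

Trace:
Path 1 = f;g:
  e0=[1,0] f-->[1,0] g-->[1,0]
  e1=[0,1] f-->[1,1] g-->[0,1]
  ⟦path⟧₁ = (1 0; 0 1)
Path 2 = h;k:
  e0=[1,0] h-->[1,1] k-->[0,0]
  e1=[0,1] h-->[1,0] k-->[0,1]
  ⟦path⟧₂ = (0 0; 0 1)
Equal? distinct morphisms ✗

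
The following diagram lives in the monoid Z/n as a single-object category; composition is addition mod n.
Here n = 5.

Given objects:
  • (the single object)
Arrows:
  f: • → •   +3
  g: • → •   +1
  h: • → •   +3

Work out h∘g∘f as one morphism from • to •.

Answer: +2

Work:
  0 +3≡3 +1≡4 +3≡2  (mod 5)
composite: +2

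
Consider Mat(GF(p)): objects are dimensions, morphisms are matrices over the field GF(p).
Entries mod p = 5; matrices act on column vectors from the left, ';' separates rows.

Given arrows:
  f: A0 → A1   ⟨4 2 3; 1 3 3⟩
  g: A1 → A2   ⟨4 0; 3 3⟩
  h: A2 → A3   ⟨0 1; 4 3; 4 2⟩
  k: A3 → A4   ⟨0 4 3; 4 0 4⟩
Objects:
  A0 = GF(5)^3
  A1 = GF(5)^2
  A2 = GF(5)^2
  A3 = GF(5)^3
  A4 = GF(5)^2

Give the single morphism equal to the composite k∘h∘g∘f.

  e0=(1,0,0) f→(4,1) g→(1,0) h→(0,4,4) k→(3,1)
  e1=(0,1,0) f→(2,3) g→(3,0) h→(0,2,2) k→(4,3)
  e2=(0,0,1) f→(3,3) g→(2,3) h→(3,2,4) k→(0,3)
⟦path⟧: ⟨3 4 0; 1 3 3⟩

Answer: ⟨3 4 0; 1 3 3⟩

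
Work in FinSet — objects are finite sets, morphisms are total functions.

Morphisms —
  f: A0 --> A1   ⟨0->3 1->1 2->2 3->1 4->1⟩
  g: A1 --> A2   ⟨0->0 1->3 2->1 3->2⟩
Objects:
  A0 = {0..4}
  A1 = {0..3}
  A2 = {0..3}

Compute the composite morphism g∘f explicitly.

Answer: ⟨0->2 1->3 2->1 3->3 4->3⟩

Derivation:
  0 f-->3 g-->2
  1 f-->1 g-->3
  2 f-->2 g-->1
  3 f-->1 g-->3
  4 f-->1 g-->3
result: ⟨0->2 1->3 2->1 3->3 4->3⟩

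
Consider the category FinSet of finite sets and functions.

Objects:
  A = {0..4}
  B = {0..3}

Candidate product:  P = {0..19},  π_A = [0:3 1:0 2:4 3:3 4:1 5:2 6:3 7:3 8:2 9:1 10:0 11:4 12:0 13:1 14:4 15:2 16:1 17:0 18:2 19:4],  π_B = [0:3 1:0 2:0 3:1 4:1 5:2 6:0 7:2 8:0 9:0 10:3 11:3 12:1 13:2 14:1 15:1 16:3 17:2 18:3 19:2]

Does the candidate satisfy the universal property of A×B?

Answer: VALID PRODUCT

Trace:
|A|·|B| = 5·4 = 20;  |P| = 20
Check the pairing map k ↦ (π_A(k), π_B(k)):
  0 : (3,3)
  1 : (0,0)
  2 : (4,0)
  3 : (3,1)
  4 : (1,1)
  5 : (2,2)
  6 : (3,0)
  7 : (3,2)
  8 : (2,0)
  9 : (1,0)
  10 : (0,3)
  11 : (4,3)
  12 : (0,1)
  13 : (1,2)
  14 : (4,1)
  15 : (2,1)
  16 : (1,3)
  17 : (0,2)
  18 : (2,3)
  19 : (4,2)
distinct pairs in image: 20 / 20 needed
  → bijection onto A×B; projections well-typed.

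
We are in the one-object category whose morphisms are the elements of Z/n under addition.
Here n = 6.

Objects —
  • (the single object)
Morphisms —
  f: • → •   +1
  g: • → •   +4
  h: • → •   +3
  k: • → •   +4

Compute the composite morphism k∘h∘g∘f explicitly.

Answer: +0

Work:
  0 +1≡1 +4≡5 +3≡2 +4≡0  (mod 6)
composite: +0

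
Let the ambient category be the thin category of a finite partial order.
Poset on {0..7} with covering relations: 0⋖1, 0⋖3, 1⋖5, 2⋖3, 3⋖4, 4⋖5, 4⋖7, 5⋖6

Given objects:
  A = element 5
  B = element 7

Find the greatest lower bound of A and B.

{x : x<=A ∧ x<=B} = {0,2,3,4}  (A=5, B=7)
  0 <= 4
  2 <= 4
  3 <= 4
  4 <= 4
glb = 4

Answer: A∧B = 4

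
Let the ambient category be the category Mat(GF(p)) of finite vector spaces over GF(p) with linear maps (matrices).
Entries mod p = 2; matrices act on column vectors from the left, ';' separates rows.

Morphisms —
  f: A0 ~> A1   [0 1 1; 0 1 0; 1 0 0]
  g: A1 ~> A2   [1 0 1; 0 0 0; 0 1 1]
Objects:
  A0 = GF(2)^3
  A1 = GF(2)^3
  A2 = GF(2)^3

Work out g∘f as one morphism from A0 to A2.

Answer: [1 1 1; 0 0 0; 1 1 0]

Trace:
  e0=[1,0,0] f~>[0,0,1] g~>[1,0,1]
  e1=[0,1,0] f~>[1,1,0] g~>[1,0,1]
  e2=[0,0,1] f~>[1,0,0] g~>[1,0,0]
composite: [1 1 1; 0 0 0; 1 1 0]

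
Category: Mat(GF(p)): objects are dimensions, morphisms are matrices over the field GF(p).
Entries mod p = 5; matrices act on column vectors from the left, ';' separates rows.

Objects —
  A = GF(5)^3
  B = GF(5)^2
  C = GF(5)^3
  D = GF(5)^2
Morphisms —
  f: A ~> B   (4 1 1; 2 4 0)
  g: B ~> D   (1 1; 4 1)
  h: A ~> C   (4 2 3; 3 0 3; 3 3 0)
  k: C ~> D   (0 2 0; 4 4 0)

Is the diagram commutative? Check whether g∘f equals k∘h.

1) trace f;g:
  e0=⟨1,0,0⟩ f~>⟨4,2⟩ g~>⟨1,3⟩
  e1=⟨0,1,0⟩ f~>⟨1,4⟩ g~>⟨0,3⟩
  e2=⟨0,0,1⟩ f~>⟨1,0⟩ g~>⟨1,4⟩
  composite₁ = (1 0 1; 3 3 4)
2) trace h;k:
  e0=⟨1,0,0⟩ h~>⟨4,3,3⟩ k~>⟨1,3⟩
  e1=⟨0,1,0⟩ h~>⟨2,0,3⟩ k~>⟨0,3⟩
  e2=⟨0,0,1⟩ h~>⟨3,3,0⟩ k~>⟨1,4⟩
  composite₂ = (1 0 1; 3 3 4)
Equal? equal; square commutes

Answer: COMMUTES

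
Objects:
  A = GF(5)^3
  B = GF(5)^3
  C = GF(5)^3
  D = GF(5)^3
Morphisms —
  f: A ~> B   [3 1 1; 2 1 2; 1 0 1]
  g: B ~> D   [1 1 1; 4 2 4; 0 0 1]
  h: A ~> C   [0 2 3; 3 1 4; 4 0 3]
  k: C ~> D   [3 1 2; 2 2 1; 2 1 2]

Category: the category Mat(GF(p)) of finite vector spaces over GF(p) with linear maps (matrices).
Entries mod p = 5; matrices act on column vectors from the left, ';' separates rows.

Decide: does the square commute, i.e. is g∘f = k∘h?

Answer: COMMUTES

Derivation:
Path 1 = f;g:
  e0=(1,0,0) f~>(3,2,1) g~>(1,0,1)
  e1=(0,1,0) f~>(1,1,0) g~>(2,1,0)
  e2=(0,0,1) f~>(1,2,1) g~>(4,2,1)
  composite₁ = [1 2 4; 0 1 2; 1 0 1]
Path 2 = h;k:
  e0=(1,0,0) h~>(0,3,4) k~>(1,0,1)
  e1=(0,1,0) h~>(2,1,0) k~>(2,1,0)
  e2=(0,0,1) h~>(3,4,3) k~>(4,2,1)
  composite₂ = [1 2 4; 0 1 2; 1 0 1]
Equal? equal; square commutes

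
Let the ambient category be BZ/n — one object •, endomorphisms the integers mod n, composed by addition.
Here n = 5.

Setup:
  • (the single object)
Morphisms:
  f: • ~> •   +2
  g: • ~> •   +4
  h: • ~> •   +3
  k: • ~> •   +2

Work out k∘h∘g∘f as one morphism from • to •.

  0 +2≡2 +4≡1 +3≡4 +2≡1  (mod 5)
result: +1

Answer: +1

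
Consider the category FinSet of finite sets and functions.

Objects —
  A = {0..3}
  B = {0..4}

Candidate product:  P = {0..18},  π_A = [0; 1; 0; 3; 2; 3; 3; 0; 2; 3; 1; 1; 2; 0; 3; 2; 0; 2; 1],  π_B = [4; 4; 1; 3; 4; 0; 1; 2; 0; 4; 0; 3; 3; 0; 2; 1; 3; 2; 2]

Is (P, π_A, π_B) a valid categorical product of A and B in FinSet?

Answer: NOT A VALID PRODUCT — |P|=19 ≠ |A|·|B|=20

Derivation:
|A|·|B| = 4·5 = 20;  |P| = 19
  → cardinalities differ; no bijection possible.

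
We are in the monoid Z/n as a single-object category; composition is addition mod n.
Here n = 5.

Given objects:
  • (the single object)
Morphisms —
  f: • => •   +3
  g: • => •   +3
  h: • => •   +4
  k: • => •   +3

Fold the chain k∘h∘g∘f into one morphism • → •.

  0 +3≡3 +3≡1 +4≡0 +3≡3  (mod 5)
result: +3

Answer: +3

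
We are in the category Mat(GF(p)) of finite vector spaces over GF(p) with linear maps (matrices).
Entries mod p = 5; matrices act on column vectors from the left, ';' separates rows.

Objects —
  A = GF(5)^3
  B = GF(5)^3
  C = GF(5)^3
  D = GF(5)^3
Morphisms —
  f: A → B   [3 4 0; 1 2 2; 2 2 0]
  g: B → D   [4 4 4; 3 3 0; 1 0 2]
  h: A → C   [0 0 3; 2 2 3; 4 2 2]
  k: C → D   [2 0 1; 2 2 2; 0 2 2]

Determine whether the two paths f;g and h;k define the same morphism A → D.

1) trace f;g:
  e0=[1,0,0] f→[3,1,2] g→[4,2,2]
  e1=[0,1,0] f→[4,2,2] g→[2,3,3]
  e2=[0,0,1] f→[0,2,0] g→[3,1,0]
  composite₁ = [4 2 3; 2 3 1; 2 3 0]
2) trace h;k:
  e0=[1,0,0] h→[0,2,4] k→[4,2,2]
  e1=[0,1,0] h→[0,2,2] k→[2,3,3]
  e2=[0,0,1] h→[3,3,2] k→[3,1,0]
  composite₂ = [4 2 3; 2 3 1; 2 3 0]
Equal? same morphism ✓

Answer: COMMUTES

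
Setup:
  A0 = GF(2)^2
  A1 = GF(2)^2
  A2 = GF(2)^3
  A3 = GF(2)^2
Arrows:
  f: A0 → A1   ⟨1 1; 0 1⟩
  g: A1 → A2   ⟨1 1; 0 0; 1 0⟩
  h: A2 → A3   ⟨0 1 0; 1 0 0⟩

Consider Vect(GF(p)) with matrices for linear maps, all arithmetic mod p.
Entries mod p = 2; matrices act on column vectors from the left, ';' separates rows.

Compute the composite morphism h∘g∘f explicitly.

  e0=(1,0) f→(1,0) g→(1,0,1) h→(0,1)
  e1=(0,1) f→(1,1) g→(0,0,1) h→(0,0)
⟦path⟧: ⟨0 0; 1 0⟩

Answer: ⟨0 0; 1 0⟩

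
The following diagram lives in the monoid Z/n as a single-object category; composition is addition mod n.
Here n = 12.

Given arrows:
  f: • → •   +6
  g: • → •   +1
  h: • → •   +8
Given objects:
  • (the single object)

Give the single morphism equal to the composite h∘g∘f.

Answer: +3

Work:
  0 +6≡6 +1≡7 +8≡3  (mod 12)
composite: +3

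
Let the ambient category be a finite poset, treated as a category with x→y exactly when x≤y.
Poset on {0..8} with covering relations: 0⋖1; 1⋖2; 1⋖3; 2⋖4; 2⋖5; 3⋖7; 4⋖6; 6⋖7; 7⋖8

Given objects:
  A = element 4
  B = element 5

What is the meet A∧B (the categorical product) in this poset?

Answer: A∧B = 2

Work:
Common predecessors of 4,5: {0,1,2}
  0 ⊑ 2
  1 ⊑ 2
  2 ⊑ 2
glb = 2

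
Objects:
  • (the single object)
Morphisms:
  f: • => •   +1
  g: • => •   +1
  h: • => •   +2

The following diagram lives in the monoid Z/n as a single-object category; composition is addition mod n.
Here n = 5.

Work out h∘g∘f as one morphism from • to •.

  0 +1≡1 +1≡2 +2≡4  (mod 5)
result: +4

Answer: +4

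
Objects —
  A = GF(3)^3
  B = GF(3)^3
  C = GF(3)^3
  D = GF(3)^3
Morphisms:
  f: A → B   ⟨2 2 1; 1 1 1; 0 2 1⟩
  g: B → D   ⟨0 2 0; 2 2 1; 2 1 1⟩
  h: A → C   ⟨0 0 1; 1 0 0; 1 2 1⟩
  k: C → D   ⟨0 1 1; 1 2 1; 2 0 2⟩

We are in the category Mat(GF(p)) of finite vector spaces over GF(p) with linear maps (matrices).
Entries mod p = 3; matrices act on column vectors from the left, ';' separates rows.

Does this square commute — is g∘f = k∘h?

Answer: DOES NOT COMMUTE

Work:
Along f;g (path 1):
  e0=⟨1,0,0⟩ f→⟨2,1,0⟩ g→⟨2,0,2⟩
  e1=⟨0,1,0⟩ f→⟨2,1,2⟩ g→⟨2,2,1⟩
  e2=⟨0,0,1⟩ f→⟨1,1,1⟩ g→⟨2,2,1⟩
  result₁ = ⟨2 2 2; 0 2 2; 2 1 1⟩
Along h;k (path 2):
  e0=⟨1,0,0⟩ h→⟨0,1,1⟩ k→⟨2,0,2⟩
  e1=⟨0,1,0⟩ h→⟨0,0,2⟩ k→⟨2,2,1⟩
  e2=⟨0,0,1⟩ h→⟨1,0,1⟩ k→⟨1,2,1⟩
  result₂ = ⟨2 2 1; 0 2 2; 2 1 1⟩
Equal? NO — does not commute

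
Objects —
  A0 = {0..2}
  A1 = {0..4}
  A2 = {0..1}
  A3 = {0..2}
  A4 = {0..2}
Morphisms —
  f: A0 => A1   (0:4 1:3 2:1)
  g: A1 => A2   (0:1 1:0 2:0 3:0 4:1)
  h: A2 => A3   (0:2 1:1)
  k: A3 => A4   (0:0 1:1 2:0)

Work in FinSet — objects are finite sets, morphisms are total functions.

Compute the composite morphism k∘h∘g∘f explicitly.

Answer: (0:1 1:0 2:0)

Trace:
  0 f=>4 g=>1 h=>1 k=>1
  1 f=>3 g=>0 h=>2 k=>0
  2 f=>1 g=>0 h=>2 k=>0
result: (0:1 1:0 2:0)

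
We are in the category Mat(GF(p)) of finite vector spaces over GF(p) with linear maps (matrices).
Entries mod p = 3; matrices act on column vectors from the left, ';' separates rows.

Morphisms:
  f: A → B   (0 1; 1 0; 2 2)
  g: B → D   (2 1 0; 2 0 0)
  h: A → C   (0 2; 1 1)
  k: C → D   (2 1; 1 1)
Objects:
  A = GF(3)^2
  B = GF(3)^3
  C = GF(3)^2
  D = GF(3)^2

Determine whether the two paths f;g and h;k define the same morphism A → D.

Answer: DOES NOT COMMUTE

Derivation:
Path 1 = f;g:
  e0=(1,0) f→(0,1,2) g→(1,0)
  e1=(0,1) f→(1,0,2) g→(2,2)
  composite₁ = (1 2; 0 2)
Path 2 = h;k:
  e0=(1,0) h→(0,1) k→(1,1)
  e1=(0,1) h→(2,1) k→(2,0)
  composite₂ = (1 2; 1 0)
Equal? distinct morphisms ✗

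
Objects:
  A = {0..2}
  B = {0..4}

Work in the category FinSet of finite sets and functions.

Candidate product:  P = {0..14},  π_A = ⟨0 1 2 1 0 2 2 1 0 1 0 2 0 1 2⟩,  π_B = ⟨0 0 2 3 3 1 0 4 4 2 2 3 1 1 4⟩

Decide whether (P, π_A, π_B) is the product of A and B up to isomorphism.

Answer: VALID PRODUCT

Trace:
|A|·|B| = 3·5 = 15;  |P| = 15
Check the pairing map k ↦ (π_A(k), π_B(k)):
  0 -> (0,0)
  1 -> (1,0)
  2 -> (2,2)
  3 -> (1,3)
  4 -> (0,3)
  5 -> (2,1)
  6 -> (2,0)
  7 -> (1,4)
  8 -> (0,4)
  9 -> (1,2)
  10 -> (0,2)
  11 -> (2,3)
  12 -> (0,1)
  13 -> (1,1)
  14 -> (2,4)
distinct pairs in image: 15 / 15 needed
  → bijection onto A×B; projections well-typed.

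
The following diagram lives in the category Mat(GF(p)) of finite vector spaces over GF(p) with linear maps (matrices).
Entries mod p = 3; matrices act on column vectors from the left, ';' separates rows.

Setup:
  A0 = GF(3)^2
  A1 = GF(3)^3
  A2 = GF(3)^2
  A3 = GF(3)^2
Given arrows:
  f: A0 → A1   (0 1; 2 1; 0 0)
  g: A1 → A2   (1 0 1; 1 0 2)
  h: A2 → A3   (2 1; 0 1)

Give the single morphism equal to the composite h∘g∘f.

Answer: (0 0; 0 1)

Work:
  e0=⟨1,0⟩ f→⟨0,2,0⟩ g→⟨0,0⟩ h→⟨0,0⟩
  e1=⟨0,1⟩ f→⟨1,1,0⟩ g→⟨1,1⟩ h→⟨0,1⟩
composite: (0 0; 0 1)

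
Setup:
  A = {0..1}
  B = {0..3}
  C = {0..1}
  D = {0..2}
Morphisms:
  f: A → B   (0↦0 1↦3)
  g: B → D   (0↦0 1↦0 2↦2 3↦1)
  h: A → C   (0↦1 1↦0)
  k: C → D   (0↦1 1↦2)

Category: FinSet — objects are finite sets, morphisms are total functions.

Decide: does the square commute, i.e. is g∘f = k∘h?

Answer: DOES NOT COMMUTE

Work:
1) trace f;g:
  0 f→0 g→0
  1 f→3 g→1
  ⟦path⟧₁ = (0↦0 1↦1)
2) trace h;k:
  0 h→1 k→2
  1 h→0 k→1
  ⟦path⟧₂ = (0↦2 1↦1)
Equal? distinct morphisms ✗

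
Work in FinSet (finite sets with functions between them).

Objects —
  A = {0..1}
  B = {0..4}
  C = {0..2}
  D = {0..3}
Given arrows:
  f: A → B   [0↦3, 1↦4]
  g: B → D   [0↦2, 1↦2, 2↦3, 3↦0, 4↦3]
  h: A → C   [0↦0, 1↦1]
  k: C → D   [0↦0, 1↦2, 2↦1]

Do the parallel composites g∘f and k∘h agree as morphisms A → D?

Along f;g (path 1):
  0 f→3 g→0
  1 f→4 g→3
  ⟦path⟧₁ = [0↦0, 1↦3]
Along h;k (path 2):
  0 h→0 k→0
  1 h→1 k→2
  ⟦path⟧₂ = [0↦0, 1↦2]
Equal? differ; not commutative

Answer: DOES NOT COMMUTE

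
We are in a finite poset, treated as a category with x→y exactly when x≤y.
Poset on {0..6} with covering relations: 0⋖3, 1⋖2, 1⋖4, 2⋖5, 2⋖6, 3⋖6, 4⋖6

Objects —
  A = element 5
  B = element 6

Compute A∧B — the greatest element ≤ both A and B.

{x : x⊑A ∧ x⊑B} = {1,2}  (A=5, B=6)
  1 ⊑ 2
  2 ⊑ 2
glb = 2

Answer: A∧B = 2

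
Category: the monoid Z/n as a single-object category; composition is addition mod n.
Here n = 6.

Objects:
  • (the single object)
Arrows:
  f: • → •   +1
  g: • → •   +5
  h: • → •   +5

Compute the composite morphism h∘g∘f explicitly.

Answer: +5

Derivation:
  0 +1≡1 +5≡0 +5≡5  (mod 6)
⟦path⟧: +5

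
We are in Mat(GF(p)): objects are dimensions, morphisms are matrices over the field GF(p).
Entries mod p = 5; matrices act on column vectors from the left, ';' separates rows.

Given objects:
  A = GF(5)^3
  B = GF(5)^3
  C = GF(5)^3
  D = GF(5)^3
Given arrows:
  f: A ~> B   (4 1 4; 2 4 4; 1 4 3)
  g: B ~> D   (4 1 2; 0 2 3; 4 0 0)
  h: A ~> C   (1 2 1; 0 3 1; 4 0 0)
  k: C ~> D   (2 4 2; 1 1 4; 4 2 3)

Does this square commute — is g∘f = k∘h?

Path 1 = f;g:
  e0=[1,0,0] f~>[4,2,1] g~>[0,2,1]
  e1=[0,1,0] f~>[1,4,4] g~>[1,0,4]
  e2=[0,0,1] f~>[4,4,3] g~>[1,2,1]
  ⟦path⟧₁ = (0 1 1; 2 0 2; 1 4 1)
Path 2 = h;k:
  e0=[1,0,0] h~>[1,0,4] k~>[0,2,1]
  e1=[0,1,0] h~>[2,3,0] k~>[1,0,4]
  e2=[0,0,1] h~>[1,1,0] k~>[1,2,1]
  ⟦path⟧₂ = (0 1 1; 2 0 2; 1 4 1)
Equal? YES — commutes

Answer: COMMUTES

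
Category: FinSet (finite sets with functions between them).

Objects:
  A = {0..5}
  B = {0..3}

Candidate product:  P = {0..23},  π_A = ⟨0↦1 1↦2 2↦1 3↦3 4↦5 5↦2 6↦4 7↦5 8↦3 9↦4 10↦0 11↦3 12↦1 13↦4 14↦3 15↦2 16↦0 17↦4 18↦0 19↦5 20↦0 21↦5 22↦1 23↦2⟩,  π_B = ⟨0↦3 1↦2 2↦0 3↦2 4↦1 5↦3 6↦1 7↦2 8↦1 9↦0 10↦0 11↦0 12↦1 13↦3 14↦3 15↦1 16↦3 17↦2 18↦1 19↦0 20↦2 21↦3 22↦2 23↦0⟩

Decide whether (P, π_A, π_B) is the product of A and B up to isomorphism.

Answer: VALID PRODUCT

Derivation:
|A|·|B| = 6·4 = 24;  |P| = 24
Check the pairing map k ↦ (π_A(k), π_B(k)):
  0 ↦ (1,3)
  1 ↦ (2,2)
  2 ↦ (1,0)
  3 ↦ (3,2)
  4 ↦ (5,1)
  5 ↦ (2,3)
  6 ↦ (4,1)
  7 ↦ (5,2)
  8 ↦ (3,1)
  9 ↦ (4,0)
  10 ↦ (0,0)
  11 ↦ (3,0)
  12 ↦ (1,1)
  13 ↦ (4,3)
  14 ↦ (3,3)
  15 ↦ (2,1)
  16 ↦ (0,3)
  17 ↦ (4,2)
  18 ↦ (0,1)
  19 ↦ (5,0)
  20 ↦ (0,2)
  21 ↦ (5,3)
  22 ↦ (1,2)
  23 ↦ (2,0)
distinct pairs in image: 24 / 24 needed
  → bijection onto A×B; projections well-typed.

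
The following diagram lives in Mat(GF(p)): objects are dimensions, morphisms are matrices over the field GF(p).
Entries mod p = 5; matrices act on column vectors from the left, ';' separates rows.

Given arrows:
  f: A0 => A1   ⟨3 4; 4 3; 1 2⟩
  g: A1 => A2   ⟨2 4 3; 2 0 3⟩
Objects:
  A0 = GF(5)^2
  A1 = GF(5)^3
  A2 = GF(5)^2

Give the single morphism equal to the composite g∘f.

Answer: ⟨0 1; 4 4⟩

Work:
  e0=⟨1,0⟩ f=>⟨3,4,1⟩ g=>⟨0,4⟩
  e1=⟨0,1⟩ f=>⟨4,3,2⟩ g=>⟨1,4⟩
⟦path⟧: ⟨0 1; 4 4⟩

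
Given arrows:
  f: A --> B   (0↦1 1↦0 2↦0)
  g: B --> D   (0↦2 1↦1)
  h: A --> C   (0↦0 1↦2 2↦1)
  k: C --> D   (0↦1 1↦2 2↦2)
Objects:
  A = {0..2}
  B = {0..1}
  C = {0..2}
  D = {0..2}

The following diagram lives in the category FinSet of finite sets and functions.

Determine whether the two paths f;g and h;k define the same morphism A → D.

Answer: COMMUTES

Work:
1) trace f;g:
  0 f-->1 g-->1
  1 f-->0 g-->2
  2 f-->0 g-->2
  result₁ = (0↦1 1↦2 2↦2)
2) trace h;k:
  0 h-->0 k-->1
  1 h-->2 k-->2
  2 h-->1 k-->2
  result₂ = (0↦1 1↦2 2↦2)
Equal? equal; square commutes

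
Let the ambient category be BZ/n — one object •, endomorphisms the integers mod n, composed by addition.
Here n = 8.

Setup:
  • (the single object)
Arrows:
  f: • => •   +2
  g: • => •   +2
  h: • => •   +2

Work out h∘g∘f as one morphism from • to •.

Answer: +6

Work:
  0 +2≡2 +2≡4 +2≡6  (mod 8)
⟦path⟧: +6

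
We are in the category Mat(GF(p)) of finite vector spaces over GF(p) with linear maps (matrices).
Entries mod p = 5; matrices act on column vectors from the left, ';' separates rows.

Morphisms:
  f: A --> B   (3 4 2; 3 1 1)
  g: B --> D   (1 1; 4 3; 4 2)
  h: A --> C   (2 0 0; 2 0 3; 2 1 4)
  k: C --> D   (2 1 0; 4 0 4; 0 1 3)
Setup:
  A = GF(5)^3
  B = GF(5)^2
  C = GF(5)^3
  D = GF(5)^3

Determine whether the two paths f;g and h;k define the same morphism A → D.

1) trace f;g:
  e0=⟨1,0,0⟩ f-->⟨3,3⟩ g-->⟨1,1,3⟩
  e1=⟨0,1,0⟩ f-->⟨4,1⟩ g-->⟨0,4,3⟩
  e2=⟨0,0,1⟩ f-->⟨2,1⟩ g-->⟨3,1,0⟩
  composite₁ = (1 0 3; 1 4 1; 3 3 0)
2) trace h;k:
  e0=⟨1,0,0⟩ h-->⟨2,2,2⟩ k-->⟨1,1,3⟩
  e1=⟨0,1,0⟩ h-->⟨0,0,1⟩ k-->⟨0,4,3⟩
  e2=⟨0,0,1⟩ h-->⟨0,3,4⟩ k-->⟨3,1,0⟩
  composite₂ = (1 0 3; 1 4 1; 3 3 0)
Equal? YES — commutes

Answer: COMMUTES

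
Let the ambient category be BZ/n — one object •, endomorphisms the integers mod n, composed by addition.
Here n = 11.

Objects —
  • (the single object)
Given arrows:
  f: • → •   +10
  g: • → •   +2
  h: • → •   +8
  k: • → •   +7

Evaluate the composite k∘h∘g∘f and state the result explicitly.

Answer: +5

Derivation:
  0 +10≡10 +2≡1 +8≡9 +7≡5  (mod 11)
result: +5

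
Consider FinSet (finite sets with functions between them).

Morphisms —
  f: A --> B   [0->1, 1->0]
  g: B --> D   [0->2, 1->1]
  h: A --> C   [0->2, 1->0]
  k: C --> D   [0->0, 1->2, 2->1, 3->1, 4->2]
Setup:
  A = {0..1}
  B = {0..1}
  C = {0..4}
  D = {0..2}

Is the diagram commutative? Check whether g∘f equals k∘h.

Along f;g (path 1):
  0 f-->1 g-->1
  1 f-->0 g-->2
  ⟦path⟧₁ = [0->1, 1->2]
Along h;k (path 2):
  0 h-->2 k-->1
  1 h-->0 k-->0
  ⟦path⟧₂ = [0->1, 1->0]
Equal? distinct morphisms ✗

Answer: DOES NOT COMMUTE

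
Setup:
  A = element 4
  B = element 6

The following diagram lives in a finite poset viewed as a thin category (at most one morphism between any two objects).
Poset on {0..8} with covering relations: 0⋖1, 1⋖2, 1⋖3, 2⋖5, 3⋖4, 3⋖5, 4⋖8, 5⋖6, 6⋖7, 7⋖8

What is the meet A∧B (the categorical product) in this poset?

Lower bounds of A=4 and B=6: {0,1,3}
  0 ≤ 3
  1 ≤ 3
  3 ≤ 3
glb = 3

Answer: A∧B = 3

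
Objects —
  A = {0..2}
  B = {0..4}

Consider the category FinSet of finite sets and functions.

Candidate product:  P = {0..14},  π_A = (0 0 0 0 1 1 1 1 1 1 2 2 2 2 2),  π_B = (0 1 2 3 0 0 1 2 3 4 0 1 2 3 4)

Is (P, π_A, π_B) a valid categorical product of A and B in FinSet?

Answer: NOT A VALID PRODUCT — duplicate pair at indices 5,4

Derivation:
|A|·|B| = 3·5 = 15;  |P| = 15
Check the pairing map k ↦ (π_A(k), π_B(k)):
  0 -> (0,0)
  1 -> (0,1)
  2 -> (0,2)
  3 -> (0,3)
  4 -> (1,0)
  5 -> (1,0)  ✗ repeats pair of k=4
  6 -> (1,1)
  7 -> (1,2)
  8 -> (1,3)
  9 -> (1,4)
  10 -> (2,0)
  11 -> (2,1)
  12 -> (2,2)
  13 -> (2,3)
  14 -> (2,4)
distinct pairs in image: 14 / 15 needed
  → (1,0) hit at k=4 and k=5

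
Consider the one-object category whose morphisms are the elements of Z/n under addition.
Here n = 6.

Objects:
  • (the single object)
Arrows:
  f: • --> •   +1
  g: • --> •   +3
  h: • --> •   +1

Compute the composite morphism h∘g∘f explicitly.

Answer: +5

Work:
  0 +1≡1 +3≡4 +1≡5  (mod 6)
composite: +5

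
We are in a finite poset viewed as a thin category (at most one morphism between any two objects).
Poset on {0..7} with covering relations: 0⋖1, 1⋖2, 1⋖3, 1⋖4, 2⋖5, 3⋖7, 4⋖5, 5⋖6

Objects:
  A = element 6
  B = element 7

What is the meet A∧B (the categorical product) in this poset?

Answer: A∧B = 1

Work:
Lower bounds of A=6 and B=7: {0,1}
  0 <= 1
  1 <= 1
glb = 1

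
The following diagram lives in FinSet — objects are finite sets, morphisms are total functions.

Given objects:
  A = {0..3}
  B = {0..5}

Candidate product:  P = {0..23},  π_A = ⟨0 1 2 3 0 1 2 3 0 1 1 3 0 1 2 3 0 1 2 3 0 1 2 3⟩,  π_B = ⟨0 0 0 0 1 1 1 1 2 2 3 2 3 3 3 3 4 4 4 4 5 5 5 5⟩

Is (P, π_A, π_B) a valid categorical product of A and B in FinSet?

|A|·|B| = 4·6 = 24;  |P| = 24
Check the pairing map k ↦ (π_A(k), π_B(k)):
  0 -> (0,0)
  1 -> (1,0)
  2 -> (2,0)
  3 -> (3,0)
  4 -> (0,1)
  5 -> (1,1)
  6 -> (2,1)
  7 -> (3,1)
  8 -> (0,2)
  9 -> (1,2)
  10 -> (1,3)
  11 -> (3,2)
  12 -> (0,3)
  13 -> (1,3)  ✗ repeats pair of k=10
  14 -> (2,3)
  15 -> (3,3)
  16 -> (0,4)
  17 -> (1,4)
  18 -> (2,4)
  19 -> (3,4)
  20 -> (0,5)
  21 -> (1,5)
  22 -> (2,5)
  23 -> (3,5)
distinct pairs in image: 23 / 24 needed
  → (1,3) hit at k=10 and k=13

Answer: NOT A VALID PRODUCT — duplicate pair at indices 13,10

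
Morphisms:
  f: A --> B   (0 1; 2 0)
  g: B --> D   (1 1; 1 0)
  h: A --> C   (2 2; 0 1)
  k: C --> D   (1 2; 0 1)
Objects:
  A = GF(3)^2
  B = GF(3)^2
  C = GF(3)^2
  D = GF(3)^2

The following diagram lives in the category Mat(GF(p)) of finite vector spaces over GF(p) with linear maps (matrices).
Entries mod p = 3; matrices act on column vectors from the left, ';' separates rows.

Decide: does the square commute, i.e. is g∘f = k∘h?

Answer: COMMUTES

Work:
1) trace f;g:
  e0=(1,0) f-->(0,2) g-->(2,0)
  e1=(0,1) f-->(1,0) g-->(1,1)
  ⟦path⟧₁ = (2 1; 0 1)
2) trace h;k:
  e0=(1,0) h-->(2,0) k-->(2,0)
  e1=(0,1) h-->(2,1) k-->(1,1)
  ⟦path⟧₂ = (2 1; 0 1)
Equal? YES — commutes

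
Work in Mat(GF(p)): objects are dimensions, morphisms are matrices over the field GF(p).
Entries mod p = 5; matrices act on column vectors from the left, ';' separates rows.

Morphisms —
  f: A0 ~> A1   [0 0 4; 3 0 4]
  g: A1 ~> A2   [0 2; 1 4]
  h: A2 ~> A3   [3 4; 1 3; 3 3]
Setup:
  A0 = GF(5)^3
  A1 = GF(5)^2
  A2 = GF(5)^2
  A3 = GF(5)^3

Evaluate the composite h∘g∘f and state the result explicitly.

Answer: [1 0 4; 2 0 3; 4 0 4]

Work:
  e0=[1,0,0] f~>[0,3] g~>[1,2] h~>[1,2,4]
  e1=[0,1,0] f~>[0,0] g~>[0,0] h~>[0,0,0]
  e2=[0,0,1] f~>[4,4] g~>[3,0] h~>[4,3,4]
result: [1 0 4; 2 0 3; 4 0 4]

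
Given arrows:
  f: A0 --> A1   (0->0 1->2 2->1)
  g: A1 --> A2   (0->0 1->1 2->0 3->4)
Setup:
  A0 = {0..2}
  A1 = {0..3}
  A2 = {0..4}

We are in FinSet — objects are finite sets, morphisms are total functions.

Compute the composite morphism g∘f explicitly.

  0 f-->0 g-->0
  1 f-->2 g-->0
  2 f-->1 g-->1
composite: (0->0 1->0 2->1)

Answer: (0->0 1->0 2->1)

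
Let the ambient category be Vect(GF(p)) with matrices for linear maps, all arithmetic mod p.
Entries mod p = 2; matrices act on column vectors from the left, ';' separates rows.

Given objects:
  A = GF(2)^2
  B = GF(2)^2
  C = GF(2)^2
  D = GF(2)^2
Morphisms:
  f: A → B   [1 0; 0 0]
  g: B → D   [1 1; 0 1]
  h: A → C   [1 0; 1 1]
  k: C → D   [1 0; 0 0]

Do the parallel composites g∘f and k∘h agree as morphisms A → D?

Path 1 = f;g:
  e0=⟨1,0⟩ f→⟨1,0⟩ g→⟨1,0⟩
  e1=⟨0,1⟩ f→⟨0,0⟩ g→⟨0,0⟩
  result₁ = [1 0; 0 0]
Path 2 = h;k:
  e0=⟨1,0⟩ h→⟨1,1⟩ k→⟨1,0⟩
  e1=⟨0,1⟩ h→⟨0,1⟩ k→⟨0,0⟩
  result₂ = [1 0; 0 0]
Equal? YES — commutes

Answer: COMMUTES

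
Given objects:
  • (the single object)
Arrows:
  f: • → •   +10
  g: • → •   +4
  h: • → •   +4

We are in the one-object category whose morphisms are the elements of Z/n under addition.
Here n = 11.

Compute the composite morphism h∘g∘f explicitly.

Answer: +7

Derivation:
  0 +10≡10 +4≡3 +4≡7  (mod 11)
⟦path⟧: +7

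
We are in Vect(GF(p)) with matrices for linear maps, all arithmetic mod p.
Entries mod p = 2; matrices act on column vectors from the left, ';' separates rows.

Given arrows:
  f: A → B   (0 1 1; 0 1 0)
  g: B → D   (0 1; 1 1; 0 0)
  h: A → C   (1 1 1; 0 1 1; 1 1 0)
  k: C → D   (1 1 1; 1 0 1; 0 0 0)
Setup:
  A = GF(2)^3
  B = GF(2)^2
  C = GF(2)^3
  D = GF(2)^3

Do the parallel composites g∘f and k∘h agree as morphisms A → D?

Along f;g (path 1):
  e0=[1,0,0] f→[0,0] g→[0,0,0]
  e1=[0,1,0] f→[1,1] g→[1,0,0]
  e2=[0,0,1] f→[1,0] g→[0,1,0]
  ⟦path⟧₁ = (0 1 0; 0 0 1; 0 0 0)
Along h;k (path 2):
  e0=[1,0,0] h→[1,0,1] k→[0,0,0]
  e1=[0,1,0] h→[1,1,1] k→[1,0,0]
  e2=[0,0,1] h→[1,1,0] k→[0,1,0]
  ⟦path⟧₂ = (0 1 0; 0 0 1; 0 0 0)
Equal? YES — commutes

Answer: COMMUTES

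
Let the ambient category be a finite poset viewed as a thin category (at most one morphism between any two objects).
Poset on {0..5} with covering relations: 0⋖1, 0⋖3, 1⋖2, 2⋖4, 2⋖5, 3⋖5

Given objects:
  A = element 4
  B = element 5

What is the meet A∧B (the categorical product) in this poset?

{x : x⊑A ∧ x⊑B} = {0,1,2}  (A=4, B=5)
  0 ⊑ 2
  1 ⊑ 2
  2 ⊑ 2
glb = 2

Answer: A∧B = 2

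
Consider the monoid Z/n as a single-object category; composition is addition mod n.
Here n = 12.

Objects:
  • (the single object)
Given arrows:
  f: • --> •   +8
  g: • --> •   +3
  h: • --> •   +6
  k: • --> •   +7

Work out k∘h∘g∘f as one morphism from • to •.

Answer: +0

Trace:
  0 +8≡8 +3≡11 +6≡5 +7≡0  (mod 12)
result: +0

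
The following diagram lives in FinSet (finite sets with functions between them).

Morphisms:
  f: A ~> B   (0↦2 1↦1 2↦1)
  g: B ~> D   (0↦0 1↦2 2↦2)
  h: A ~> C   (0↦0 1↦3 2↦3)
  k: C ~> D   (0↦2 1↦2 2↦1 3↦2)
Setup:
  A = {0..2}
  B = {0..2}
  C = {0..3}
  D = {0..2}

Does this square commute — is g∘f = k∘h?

Answer: COMMUTES

Work:
1) trace f;g:
  0 f~>2 g~>2
  1 f~>1 g~>2
  2 f~>1 g~>2
  ⟦path⟧₁ = (0↦2 1↦2 2↦2)
2) trace h;k:
  0 h~>0 k~>2
  1 h~>3 k~>2
  2 h~>3 k~>2
  ⟦path⟧₂ = (0↦2 1↦2 2↦2)
Equal? equal; square commutes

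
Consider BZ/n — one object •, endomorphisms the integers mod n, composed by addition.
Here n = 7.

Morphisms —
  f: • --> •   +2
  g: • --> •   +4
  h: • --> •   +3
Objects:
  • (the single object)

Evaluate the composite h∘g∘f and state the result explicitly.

  0 +2≡2 +4≡6 +3≡2  (mod 7)
result: +2

Answer: +2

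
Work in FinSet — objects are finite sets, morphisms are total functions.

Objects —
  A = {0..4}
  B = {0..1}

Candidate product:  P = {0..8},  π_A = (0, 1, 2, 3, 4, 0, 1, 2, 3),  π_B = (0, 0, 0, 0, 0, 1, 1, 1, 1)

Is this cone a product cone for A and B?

Answer: NOT A VALID PRODUCT — |P|=9 ≠ |A|·|B|=10

Work:
|A|·|B| = 5·2 = 10;  |P| = 9
  → cardinalities differ; no bijection possible.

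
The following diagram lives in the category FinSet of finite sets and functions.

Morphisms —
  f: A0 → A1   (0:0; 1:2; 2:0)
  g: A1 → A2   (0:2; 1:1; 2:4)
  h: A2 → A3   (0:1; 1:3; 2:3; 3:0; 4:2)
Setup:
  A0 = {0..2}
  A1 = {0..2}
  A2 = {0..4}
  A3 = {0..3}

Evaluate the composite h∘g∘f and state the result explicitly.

  0 f→0 g→2 h→3
  1 f→2 g→4 h→2
  2 f→0 g→2 h→3
⟦path⟧: (0:3; 1:2; 2:3)

Answer: (0:3; 1:2; 2:3)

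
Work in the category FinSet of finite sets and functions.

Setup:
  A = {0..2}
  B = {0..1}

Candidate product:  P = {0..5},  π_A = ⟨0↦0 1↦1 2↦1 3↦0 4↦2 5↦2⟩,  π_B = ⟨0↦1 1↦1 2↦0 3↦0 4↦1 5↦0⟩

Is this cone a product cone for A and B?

|A|·|B| = 3·2 = 6;  |P| = 6
Check the pairing map k ↦ (π_A(k), π_B(k)):
  0 ↦ (0,1)
  1 ↦ (1,1)
  2 ↦ (1,0)
  3 ↦ (0,0)
  4 ↦ (2,1)
  5 ↦ (2,0)
distinct pairs in image: 6 / 6 needed
  → bijection onto A×B; projections well-typed.

Answer: VALID PRODUCT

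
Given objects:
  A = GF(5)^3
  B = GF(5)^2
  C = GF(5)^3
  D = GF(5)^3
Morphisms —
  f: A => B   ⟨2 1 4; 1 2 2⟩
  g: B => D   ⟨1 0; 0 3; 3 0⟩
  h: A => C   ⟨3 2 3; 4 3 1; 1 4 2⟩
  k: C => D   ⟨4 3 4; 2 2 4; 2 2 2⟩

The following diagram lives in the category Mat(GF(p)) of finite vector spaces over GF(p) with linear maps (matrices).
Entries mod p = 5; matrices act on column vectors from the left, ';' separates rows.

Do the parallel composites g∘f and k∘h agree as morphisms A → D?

Path 1 = f;g:
  e0=⟨1,0,0⟩ f=>⟨2,1⟩ g=>⟨2,3,1⟩
  e1=⟨0,1,0⟩ f=>⟨1,2⟩ g=>⟨1,1,3⟩
  e2=⟨0,0,1⟩ f=>⟨4,2⟩ g=>⟨4,1,2⟩
  result₁ = ⟨2 1 4; 3 1 1; 1 3 2⟩
Path 2 = h;k:
  e0=⟨1,0,0⟩ h=>⟨3,4,1⟩ k=>⟨3,3,1⟩
  e1=⟨0,1,0⟩ h=>⟨2,3,4⟩ k=>⟨3,1,3⟩
  e2=⟨0,0,1⟩ h=>⟨3,1,2⟩ k=>⟨3,1,2⟩
  result₂ = ⟨3 3 3; 3 1 1; 1 3 2⟩
Equal? differ; not commutative

Answer: DOES NOT COMMUTE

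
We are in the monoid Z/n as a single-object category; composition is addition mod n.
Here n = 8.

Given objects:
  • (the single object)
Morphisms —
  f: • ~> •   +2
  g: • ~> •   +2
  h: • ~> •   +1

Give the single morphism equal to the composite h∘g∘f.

Answer: +5

Work:
  0 +2≡2 +2≡4 +1≡5  (mod 8)
⟦path⟧: +5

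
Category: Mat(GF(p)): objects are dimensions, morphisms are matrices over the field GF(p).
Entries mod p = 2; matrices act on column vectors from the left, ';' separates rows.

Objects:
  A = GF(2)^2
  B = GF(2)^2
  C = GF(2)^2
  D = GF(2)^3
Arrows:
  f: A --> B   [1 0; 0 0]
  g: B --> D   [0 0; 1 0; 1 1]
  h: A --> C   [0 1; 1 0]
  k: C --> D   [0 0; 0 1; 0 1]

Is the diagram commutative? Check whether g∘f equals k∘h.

Answer: COMMUTES

Derivation:
1) trace f;g:
  e0=⟨1,0⟩ f-->⟨1,0⟩ g-->⟨0,1,1⟩
  e1=⟨0,1⟩ f-->⟨0,0⟩ g-->⟨0,0,0⟩
  composite₁ = [0 0; 1 0; 1 0]
2) trace h;k:
  e0=⟨1,0⟩ h-->⟨0,1⟩ k-->⟨0,1,1⟩
  e1=⟨0,1⟩ h-->⟨1,0⟩ k-->⟨0,0,0⟩
  composite₂ = [0 0; 1 0; 1 0]
Equal? YES — commutes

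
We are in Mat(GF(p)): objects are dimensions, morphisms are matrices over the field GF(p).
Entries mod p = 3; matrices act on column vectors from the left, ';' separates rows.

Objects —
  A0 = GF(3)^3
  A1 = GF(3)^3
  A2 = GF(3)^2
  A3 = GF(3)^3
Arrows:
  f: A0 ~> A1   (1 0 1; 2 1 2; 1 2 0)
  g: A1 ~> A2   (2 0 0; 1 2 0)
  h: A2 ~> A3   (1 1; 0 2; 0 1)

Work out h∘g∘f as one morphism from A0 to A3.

  e0=(1,0,0) f~>(1,2,1) g~>(2,2) h~>(1,1,2)
  e1=(0,1,0) f~>(0,1,2) g~>(0,2) h~>(2,1,2)
  e2=(0,0,1) f~>(1,2,0) g~>(2,2) h~>(1,1,2)
composite: (1 2 1; 1 1 1; 2 2 2)

Answer: (1 2 1; 1 1 1; 2 2 2)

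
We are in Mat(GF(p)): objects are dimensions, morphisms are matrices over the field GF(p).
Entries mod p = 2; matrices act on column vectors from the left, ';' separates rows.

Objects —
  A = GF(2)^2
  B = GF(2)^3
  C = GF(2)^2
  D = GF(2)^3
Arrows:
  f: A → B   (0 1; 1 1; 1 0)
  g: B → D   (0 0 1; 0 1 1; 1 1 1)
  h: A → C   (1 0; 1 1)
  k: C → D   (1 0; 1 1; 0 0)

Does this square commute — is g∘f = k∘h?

Path 1 = f;g:
  e0=[1,0] f→[0,1,1] g→[1,0,0]
  e1=[0,1] f→[1,1,0] g→[0,1,0]
  result₁ = (1 0; 0 1; 0 0)
Path 2 = h;k:
  e0=[1,0] h→[1,1] k→[1,0,0]
  e1=[0,1] h→[0,1] k→[0,1,0]
  result₂ = (1 0; 0 1; 0 0)
Equal? same morphism ✓

Answer: COMMUTES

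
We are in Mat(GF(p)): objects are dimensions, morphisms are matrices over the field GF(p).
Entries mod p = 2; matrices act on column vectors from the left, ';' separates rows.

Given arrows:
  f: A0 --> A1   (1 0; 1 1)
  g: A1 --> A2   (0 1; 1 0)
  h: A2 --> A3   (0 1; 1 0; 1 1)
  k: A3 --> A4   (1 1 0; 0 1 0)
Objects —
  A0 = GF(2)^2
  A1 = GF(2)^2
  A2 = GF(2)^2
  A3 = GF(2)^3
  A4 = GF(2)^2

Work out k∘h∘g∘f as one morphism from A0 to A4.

Answer: (0 1; 1 1)

Derivation:
  e0=⟨1,0⟩ f-->⟨1,1⟩ g-->⟨1,1⟩ h-->⟨1,1,0⟩ k-->⟨0,1⟩
  e1=⟨0,1⟩ f-->⟨0,1⟩ g-->⟨1,0⟩ h-->⟨0,1,1⟩ k-->⟨1,1⟩
composite: (0 1; 1 1)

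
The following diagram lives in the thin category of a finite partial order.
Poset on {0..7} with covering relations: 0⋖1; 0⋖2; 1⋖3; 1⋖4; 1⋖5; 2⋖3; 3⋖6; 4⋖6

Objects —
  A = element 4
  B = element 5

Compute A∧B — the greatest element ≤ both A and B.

Lower bounds of A=4 and B=5: {0,1}
  0 ≤ 1
  1 ≤ 1
glb = 1

Answer: A∧B = 1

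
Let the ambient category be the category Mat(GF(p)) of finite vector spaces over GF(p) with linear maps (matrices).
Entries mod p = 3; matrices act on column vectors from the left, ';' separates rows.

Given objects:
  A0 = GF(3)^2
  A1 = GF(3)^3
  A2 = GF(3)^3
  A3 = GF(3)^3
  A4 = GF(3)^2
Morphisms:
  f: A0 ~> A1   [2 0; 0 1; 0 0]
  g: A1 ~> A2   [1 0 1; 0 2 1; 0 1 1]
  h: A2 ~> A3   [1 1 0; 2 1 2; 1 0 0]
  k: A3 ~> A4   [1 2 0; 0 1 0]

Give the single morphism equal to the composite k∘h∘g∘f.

Answer: [1 1; 1 1]

Work:
  e0=[1,0] f~>[2,0,0] g~>[2,0,0] h~>[2,1,2] k~>[1,1]
  e1=[0,1] f~>[0,1,0] g~>[0,2,1] h~>[2,1,0] k~>[1,1]
result: [1 1; 1 1]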